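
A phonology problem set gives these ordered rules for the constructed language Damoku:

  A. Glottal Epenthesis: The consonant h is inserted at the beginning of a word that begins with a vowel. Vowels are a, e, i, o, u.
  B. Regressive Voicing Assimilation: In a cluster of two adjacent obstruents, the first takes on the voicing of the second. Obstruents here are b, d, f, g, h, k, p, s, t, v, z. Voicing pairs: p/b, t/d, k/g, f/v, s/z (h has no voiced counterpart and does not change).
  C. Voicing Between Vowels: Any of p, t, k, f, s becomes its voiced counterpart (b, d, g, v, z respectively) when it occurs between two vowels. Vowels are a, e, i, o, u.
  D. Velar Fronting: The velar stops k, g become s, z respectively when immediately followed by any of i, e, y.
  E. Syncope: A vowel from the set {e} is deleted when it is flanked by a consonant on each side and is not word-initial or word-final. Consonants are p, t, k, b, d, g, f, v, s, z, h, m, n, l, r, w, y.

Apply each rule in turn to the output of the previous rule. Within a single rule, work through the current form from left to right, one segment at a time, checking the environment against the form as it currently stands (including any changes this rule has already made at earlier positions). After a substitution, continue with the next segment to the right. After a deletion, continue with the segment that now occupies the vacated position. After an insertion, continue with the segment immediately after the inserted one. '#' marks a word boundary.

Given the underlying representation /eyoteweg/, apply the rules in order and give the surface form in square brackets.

A Glottal Epenthesis: [eyoteweg] → [heyoteweg]
B Regressive Voicing Assimilation: no change — [heyoteweg]
C Voicing Between Vowels: [heyoteweg] → [heyodeweg]
D Velar Fronting: no change — [heyodeweg]
E Syncope: [heyodeweg] → [hyodwg]

[hyodwg]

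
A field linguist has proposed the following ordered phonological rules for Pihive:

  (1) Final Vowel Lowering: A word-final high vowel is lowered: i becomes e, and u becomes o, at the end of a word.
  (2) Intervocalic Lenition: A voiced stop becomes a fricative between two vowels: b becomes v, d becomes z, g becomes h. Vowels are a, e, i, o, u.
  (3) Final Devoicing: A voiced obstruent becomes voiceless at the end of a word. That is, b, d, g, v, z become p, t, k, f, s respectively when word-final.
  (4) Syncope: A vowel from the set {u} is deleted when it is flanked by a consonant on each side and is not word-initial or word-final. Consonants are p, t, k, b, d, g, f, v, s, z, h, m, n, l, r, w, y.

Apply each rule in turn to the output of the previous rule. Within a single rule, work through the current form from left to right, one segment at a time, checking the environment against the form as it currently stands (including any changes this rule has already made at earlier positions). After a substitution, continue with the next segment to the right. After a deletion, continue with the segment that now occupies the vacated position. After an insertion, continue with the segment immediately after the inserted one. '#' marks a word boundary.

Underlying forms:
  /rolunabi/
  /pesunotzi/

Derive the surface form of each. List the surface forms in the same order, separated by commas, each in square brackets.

[rolnave], [pesnotze]

/rolunabi/:
  (1) Final Vowel Lowering: [rolunabi] → [rolunabe]
  (2) Intervocalic Lenition: [rolunabe] → [rolunave]
  (3) Final Devoicing: no change — [rolunave]
  (4) Syncope: [rolunave] → [rolnave]
/pesunotzi/:
  (1) Final Vowel Lowering: [pesunotzi] → [pesunotze]
  (2) Intervocalic Lenition: no change — [pesunotze]
  (3) Final Devoicing: no change — [pesunotze]
  (4) Syncope: [pesunotze] → [pesnotze]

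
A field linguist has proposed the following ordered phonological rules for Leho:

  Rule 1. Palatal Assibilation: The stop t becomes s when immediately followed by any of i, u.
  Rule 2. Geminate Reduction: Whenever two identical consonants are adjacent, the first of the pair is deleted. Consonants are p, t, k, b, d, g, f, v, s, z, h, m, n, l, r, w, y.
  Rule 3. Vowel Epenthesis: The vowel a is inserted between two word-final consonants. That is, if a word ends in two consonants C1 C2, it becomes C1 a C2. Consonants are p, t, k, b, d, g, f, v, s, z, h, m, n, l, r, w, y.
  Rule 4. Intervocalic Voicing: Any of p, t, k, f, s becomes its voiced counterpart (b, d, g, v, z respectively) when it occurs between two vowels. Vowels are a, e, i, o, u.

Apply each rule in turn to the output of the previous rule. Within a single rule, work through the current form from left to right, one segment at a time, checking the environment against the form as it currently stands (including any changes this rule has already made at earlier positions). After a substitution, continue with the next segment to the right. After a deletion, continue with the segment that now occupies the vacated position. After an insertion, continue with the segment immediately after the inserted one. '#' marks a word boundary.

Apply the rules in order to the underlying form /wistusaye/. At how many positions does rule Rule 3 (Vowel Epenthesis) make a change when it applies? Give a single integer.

Rule 1 Palatal Assibilation: [wistusaye] → [wissusaye]
Rule 2 Geminate Reduction: [wissusaye] → [wisusaye]
Rule 3 Vowel Epenthesis: no change — [wisusaye]
Rule 4 Intervocalic Voicing: [wisusaye] → [wizuzaye]
Rule Rule 3 changed 0 position(s).

0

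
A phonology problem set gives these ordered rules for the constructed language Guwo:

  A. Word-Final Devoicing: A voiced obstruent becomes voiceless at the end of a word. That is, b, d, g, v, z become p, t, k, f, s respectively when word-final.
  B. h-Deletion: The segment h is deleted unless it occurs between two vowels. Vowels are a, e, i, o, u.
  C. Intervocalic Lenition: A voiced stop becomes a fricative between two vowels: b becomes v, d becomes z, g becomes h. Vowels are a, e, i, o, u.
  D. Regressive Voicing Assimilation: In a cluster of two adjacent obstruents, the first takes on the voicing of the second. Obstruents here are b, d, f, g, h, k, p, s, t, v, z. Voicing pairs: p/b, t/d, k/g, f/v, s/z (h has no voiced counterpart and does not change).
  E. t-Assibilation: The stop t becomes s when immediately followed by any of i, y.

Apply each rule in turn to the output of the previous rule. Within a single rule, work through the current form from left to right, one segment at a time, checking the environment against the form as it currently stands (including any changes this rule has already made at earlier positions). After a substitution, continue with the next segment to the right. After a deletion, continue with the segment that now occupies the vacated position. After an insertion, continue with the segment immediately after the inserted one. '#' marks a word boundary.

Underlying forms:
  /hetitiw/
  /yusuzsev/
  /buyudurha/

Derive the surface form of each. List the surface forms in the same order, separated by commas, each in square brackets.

/hetitiw/:
  A Word-Final Devoicing: no change — [hetitiw]
  B h-Deletion: [hetitiw] → [etitiw]
  C Intervocalic Lenition: no change — [etitiw]
  D Regressive Voicing Assimilation: no change — [etitiw]
  E t-Assibilation: [etitiw] → [esisiw]
/yusuzsev/:
  A Word-Final Devoicing: [yusuzsev] → [yusuzsef]
  B h-Deletion: no change — [yusuzsef]
  C Intervocalic Lenition: no change — [yusuzsef]
  D Regressive Voicing Assimilation: [yusuzsef] → [yusussef]
  E t-Assibilation: no change — [yusussef]
/buyudurha/:
  A Word-Final Devoicing: no change — [buyudurha]
  B h-Deletion: [buyudurha] → [buyudura]
  C Intervocalic Lenition: [buyudura] → [buyuzura]
  D Regressive Voicing Assimilation: no change — [buyuzura]
  E t-Assibilation: no change — [buyuzura]

[esisiw], [yusussef], [buyuzura]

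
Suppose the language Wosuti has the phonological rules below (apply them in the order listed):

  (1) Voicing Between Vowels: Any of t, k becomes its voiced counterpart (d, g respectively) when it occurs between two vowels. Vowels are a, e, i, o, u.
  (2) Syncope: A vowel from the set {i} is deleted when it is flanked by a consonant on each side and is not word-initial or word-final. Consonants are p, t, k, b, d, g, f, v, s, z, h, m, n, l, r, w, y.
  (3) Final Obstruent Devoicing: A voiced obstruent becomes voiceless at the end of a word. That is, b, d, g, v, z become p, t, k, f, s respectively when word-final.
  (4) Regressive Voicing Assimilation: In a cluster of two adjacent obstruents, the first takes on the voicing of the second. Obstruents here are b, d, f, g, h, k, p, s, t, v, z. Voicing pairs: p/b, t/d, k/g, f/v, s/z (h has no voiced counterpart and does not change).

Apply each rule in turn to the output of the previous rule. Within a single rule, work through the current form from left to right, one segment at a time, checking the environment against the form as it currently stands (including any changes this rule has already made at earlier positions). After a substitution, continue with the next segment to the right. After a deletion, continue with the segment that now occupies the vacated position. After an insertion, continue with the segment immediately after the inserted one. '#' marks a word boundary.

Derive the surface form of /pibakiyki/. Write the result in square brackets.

[bbagyki]

(1) Voicing Between Vowels: [pibakiyki] → [pibagiyki]
(2) Syncope: [pibagiyki] → [pbagyki]
(3) Final Obstruent Devoicing: no change — [pbagyki]
(4) Regressive Voicing Assimilation: [pbagyki] → [bbagyki]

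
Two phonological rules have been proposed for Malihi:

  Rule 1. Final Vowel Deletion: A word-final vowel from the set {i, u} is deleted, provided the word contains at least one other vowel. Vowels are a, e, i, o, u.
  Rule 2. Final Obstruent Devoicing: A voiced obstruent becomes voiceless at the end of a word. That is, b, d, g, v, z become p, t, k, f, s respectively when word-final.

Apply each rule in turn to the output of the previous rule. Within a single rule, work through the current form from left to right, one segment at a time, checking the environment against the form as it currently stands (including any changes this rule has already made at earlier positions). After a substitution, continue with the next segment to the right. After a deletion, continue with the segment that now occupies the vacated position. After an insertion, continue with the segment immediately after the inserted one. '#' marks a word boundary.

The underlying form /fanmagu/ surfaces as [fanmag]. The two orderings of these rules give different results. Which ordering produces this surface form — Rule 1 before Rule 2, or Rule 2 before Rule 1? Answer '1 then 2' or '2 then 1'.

Order 1 then 2:
  1 Final Vowel Deletion: [fanmagu] → [fanmag]
  2 Final Obstruent Devoicing: [fanmag] → [fanmak]
  result: [fanmak]
Order 2 then 1:
  2 Final Obstruent Devoicing: no change — [fanmagu]
  1 Final Vowel Deletion: [fanmagu] → [fanmag]
  result: [fanmag]

2 then 1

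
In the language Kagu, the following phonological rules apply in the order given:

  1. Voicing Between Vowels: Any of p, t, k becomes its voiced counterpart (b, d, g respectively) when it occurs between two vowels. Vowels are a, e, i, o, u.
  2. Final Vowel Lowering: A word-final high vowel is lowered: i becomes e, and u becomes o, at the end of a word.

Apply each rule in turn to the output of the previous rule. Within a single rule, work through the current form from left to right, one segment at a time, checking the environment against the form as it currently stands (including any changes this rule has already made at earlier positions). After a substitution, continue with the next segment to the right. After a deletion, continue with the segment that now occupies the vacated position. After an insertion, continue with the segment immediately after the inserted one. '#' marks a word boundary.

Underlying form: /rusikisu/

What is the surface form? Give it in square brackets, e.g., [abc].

1 Voicing Between Vowels: [rusikisu] → [rusigisu]
2 Final Vowel Lowering: [rusigisu] → [rusigiso]

[rusigiso]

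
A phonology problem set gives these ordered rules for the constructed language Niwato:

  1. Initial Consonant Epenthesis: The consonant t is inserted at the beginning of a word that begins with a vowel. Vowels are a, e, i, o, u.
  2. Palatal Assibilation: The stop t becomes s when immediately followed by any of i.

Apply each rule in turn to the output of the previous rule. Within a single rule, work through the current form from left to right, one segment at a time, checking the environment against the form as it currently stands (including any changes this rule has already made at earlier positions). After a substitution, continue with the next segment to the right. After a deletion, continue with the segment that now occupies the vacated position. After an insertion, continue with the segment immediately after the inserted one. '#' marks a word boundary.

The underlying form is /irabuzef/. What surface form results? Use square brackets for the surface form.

1 Initial Consonant Epenthesis: [irabuzef] → [tirabuzef]
2 Palatal Assibilation: [tirabuzef] → [sirabuzef]

[sirabuzef]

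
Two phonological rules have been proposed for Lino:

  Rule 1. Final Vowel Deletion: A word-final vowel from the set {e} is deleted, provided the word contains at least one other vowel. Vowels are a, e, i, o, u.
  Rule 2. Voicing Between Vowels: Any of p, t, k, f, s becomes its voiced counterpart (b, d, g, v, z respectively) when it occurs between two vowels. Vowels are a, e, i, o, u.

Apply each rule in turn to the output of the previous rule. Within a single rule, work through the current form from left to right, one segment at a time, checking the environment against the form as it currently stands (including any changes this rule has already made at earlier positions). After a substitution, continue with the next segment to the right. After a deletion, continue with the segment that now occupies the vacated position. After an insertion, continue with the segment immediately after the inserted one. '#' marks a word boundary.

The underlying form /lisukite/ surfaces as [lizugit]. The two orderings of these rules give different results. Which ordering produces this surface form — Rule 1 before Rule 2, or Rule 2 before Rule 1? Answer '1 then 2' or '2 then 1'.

Order 1 then 2:
  1 Final Vowel Deletion: [lisukite] → [lisukit]
  2 Voicing Between Vowels: [lisukit] → [lizugit]
  result: [lizugit]
Order 2 then 1:
  2 Voicing Between Vowels: [lisukite] → [lizugide]
  1 Final Vowel Deletion: [lizugide] → [lizugid]
  result: [lizugid]

1 then 2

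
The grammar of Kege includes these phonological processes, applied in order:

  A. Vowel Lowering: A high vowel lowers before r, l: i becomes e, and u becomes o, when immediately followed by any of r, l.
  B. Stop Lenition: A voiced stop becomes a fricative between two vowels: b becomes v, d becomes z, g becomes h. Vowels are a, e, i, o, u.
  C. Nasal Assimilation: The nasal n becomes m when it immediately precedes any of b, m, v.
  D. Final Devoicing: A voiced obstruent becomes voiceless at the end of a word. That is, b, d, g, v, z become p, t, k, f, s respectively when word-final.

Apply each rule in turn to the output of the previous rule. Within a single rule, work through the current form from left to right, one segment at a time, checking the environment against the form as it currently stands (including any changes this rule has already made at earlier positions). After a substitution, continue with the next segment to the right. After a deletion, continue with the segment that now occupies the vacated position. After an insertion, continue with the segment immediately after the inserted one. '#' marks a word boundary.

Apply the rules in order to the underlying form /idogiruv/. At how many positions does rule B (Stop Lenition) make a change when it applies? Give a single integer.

2

A Vowel Lowering: [idogiruv] → [idogeruv]
B Stop Lenition: [idogeruv] → [izoheruv]
C Nasal Assimilation: no change — [izoheruv]
D Final Devoicing: [izoheruv] → [izoheruf]
Rule B changed 2 position(s).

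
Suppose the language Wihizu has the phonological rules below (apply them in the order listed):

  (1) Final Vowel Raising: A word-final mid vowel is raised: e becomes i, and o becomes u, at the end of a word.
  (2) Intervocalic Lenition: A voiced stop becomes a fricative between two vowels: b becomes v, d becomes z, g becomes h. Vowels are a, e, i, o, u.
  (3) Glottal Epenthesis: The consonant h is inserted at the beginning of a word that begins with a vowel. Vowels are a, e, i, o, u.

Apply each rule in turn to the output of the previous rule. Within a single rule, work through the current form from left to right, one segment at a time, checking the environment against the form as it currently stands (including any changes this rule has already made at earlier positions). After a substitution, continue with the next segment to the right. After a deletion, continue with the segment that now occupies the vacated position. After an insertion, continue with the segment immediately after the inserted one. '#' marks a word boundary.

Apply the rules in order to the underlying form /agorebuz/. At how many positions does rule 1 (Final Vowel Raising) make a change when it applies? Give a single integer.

0

(1) Final Vowel Raising: no change — [agorebuz]
(2) Intervocalic Lenition: [agorebuz] → [ahorevuz]
(3) Glottal Epenthesis: [ahorevuz] → [hahorevuz]
Rule 1 changed 0 position(s).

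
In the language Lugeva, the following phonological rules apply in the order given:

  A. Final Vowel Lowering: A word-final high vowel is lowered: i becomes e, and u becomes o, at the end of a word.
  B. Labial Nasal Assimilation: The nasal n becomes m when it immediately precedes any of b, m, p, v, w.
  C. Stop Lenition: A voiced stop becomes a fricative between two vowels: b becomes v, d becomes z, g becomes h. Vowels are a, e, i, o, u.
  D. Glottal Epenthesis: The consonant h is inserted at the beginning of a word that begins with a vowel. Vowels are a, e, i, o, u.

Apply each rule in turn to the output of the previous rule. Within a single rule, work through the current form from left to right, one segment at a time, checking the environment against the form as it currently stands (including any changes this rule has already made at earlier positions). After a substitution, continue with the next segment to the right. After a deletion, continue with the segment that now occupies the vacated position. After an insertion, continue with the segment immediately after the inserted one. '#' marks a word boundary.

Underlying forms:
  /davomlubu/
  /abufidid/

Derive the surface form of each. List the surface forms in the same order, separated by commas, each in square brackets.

/davomlubu/:
  A Final Vowel Lowering: [davomlubu] → [davomlubo]
  B Labial Nasal Assimilation: no change — [davomlubo]
  C Stop Lenition: [davomlubo] → [davomluvo]
  D Glottal Epenthesis: no change — [davomluvo]
/abufidid/:
  A Final Vowel Lowering: no change — [abufidid]
  B Labial Nasal Assimilation: no change — [abufidid]
  C Stop Lenition: [abufidid] → [avufizid]
  D Glottal Epenthesis: [avufizid] → [havufizid]

[davomluvo], [havufizid]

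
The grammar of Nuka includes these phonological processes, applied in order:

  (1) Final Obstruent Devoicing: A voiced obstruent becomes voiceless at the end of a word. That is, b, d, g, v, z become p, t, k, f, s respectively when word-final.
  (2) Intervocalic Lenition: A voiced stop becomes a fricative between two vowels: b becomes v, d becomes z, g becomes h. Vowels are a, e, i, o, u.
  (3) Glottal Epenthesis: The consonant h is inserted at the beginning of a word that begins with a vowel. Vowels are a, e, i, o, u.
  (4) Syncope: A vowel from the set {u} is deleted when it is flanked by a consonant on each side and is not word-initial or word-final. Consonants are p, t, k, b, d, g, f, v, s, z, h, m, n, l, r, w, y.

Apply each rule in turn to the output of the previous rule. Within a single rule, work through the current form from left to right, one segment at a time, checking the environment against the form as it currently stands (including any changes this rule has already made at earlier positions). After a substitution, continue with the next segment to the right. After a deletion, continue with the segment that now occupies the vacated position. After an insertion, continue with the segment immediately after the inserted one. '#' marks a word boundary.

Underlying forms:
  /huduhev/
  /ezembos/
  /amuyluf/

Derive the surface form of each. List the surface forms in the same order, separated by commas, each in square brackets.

/huduhev/:
  (1) Final Obstruent Devoicing: [huduhev] → [huduhef]
  (2) Intervocalic Lenition: [huduhef] → [huzuhef]
  (3) Glottal Epenthesis: no change — [huzuhef]
  (4) Syncope: [huzuhef] → [hzhef]
/ezembos/:
  (1) Final Obstruent Devoicing: no change — [ezembos]
  (2) Intervocalic Lenition: no change — [ezembos]
  (3) Glottal Epenthesis: [ezembos] → [hezembos]
  (4) Syncope: no change — [hezembos]
/amuyluf/:
  (1) Final Obstruent Devoicing: no change — [amuyluf]
  (2) Intervocalic Lenition: no change — [amuyluf]
  (3) Glottal Epenthesis: [amuyluf] → [hamuyluf]
  (4) Syncope: [hamuyluf] → [hamylf]

[hzhef], [hezembos], [hamylf]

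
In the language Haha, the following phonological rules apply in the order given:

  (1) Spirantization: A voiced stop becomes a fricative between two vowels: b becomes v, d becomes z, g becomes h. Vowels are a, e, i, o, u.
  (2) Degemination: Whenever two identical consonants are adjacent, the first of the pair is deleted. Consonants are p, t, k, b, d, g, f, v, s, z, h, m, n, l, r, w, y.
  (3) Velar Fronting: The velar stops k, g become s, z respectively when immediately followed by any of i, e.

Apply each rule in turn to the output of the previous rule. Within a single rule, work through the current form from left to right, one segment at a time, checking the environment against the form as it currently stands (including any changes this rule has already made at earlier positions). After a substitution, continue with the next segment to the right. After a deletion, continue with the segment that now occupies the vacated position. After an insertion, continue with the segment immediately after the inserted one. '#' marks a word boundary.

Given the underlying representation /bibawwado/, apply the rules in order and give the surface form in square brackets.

(1) Spirantization: [bibawwado] → [bivawwazo]
(2) Degemination: [bivawwazo] → [bivawazo]
(3) Velar Fronting: no change — [bivawazo]

[bivawazo]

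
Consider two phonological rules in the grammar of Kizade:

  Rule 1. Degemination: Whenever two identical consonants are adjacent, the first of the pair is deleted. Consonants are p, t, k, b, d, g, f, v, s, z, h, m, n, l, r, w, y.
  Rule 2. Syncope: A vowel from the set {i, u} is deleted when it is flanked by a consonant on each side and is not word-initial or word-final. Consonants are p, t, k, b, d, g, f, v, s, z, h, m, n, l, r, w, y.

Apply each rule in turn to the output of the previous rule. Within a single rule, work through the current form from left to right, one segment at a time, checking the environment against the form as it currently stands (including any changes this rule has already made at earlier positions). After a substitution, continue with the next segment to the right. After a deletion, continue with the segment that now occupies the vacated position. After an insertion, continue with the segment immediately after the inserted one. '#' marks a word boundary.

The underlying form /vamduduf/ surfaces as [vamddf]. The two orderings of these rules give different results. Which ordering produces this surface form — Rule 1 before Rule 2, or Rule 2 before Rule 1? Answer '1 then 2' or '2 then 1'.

Order 1 then 2:
  1 Degemination: no change — [vamduduf]
  2 Syncope: [vamduduf] → [vamddf]
  result: [vamddf]
Order 2 then 1:
  2 Syncope: [vamduduf] → [vamddf]
  1 Degemination: [vamddf] → [vamdf]
  result: [vamdf]

1 then 2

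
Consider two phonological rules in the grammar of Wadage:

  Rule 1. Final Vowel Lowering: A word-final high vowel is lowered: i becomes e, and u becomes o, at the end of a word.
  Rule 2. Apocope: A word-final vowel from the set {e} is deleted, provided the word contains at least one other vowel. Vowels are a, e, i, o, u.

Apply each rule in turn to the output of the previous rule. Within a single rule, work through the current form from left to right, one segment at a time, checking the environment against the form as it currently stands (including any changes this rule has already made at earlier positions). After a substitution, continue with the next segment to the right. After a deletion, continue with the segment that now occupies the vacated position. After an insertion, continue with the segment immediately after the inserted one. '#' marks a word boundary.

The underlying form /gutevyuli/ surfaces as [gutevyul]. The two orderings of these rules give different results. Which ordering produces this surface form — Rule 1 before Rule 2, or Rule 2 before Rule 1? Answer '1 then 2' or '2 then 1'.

1 then 2

Order 1 then 2:
  1 Final Vowel Lowering: [gutevyuli] → [gutevyule]
  2 Apocope: [gutevyule] → [gutevyul]
  result: [gutevyul]
Order 2 then 1:
  2 Apocope: no change — [gutevyuli]
  1 Final Vowel Lowering: [gutevyuli] → [gutevyule]
  result: [gutevyule]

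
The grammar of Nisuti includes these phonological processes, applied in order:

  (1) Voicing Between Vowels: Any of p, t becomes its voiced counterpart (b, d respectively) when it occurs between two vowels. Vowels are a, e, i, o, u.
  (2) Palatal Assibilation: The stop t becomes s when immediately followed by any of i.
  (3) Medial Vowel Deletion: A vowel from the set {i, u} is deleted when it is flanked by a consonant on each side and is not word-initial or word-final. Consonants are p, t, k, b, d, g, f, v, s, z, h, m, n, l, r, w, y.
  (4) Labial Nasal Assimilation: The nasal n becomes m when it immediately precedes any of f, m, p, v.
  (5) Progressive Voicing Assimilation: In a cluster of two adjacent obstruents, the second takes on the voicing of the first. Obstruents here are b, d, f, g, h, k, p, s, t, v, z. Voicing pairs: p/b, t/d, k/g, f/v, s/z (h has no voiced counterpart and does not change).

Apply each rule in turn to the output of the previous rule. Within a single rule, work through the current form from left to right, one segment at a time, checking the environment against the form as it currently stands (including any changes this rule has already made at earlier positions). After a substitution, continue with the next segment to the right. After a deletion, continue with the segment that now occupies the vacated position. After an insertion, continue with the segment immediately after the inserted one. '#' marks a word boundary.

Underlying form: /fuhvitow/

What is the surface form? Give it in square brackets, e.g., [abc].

(1) Voicing Between Vowels: [fuhvitow] → [fuhvidow]
(2) Palatal Assibilation: no change — [fuhvidow]
(3) Medial Vowel Deletion: [fuhvidow] → [fhvdow]
(4) Labial Nasal Assimilation: no change — [fhvdow]
(5) Progressive Voicing Assimilation: [fhvdow] → [fhftow]

[fhftow]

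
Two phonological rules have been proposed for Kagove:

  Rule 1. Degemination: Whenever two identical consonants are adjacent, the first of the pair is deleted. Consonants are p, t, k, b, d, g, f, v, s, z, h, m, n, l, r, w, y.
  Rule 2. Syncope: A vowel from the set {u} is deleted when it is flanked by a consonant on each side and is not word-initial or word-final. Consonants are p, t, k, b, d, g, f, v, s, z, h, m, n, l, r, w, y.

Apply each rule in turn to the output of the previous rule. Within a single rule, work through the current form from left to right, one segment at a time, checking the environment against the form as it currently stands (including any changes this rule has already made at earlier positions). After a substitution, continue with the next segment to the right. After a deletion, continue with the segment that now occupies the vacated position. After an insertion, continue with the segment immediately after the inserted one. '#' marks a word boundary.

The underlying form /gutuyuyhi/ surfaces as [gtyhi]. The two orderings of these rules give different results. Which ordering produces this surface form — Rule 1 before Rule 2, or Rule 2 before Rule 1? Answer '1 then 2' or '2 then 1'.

2 then 1

Order 1 then 2:
  1 Degemination: no change — [gutuyuyhi]
  2 Syncope: [gutuyuyhi] → [gtyyhi]
  result: [gtyyhi]
Order 2 then 1:
  2 Syncope: [gutuyuyhi] → [gtyyhi]
  1 Degemination: [gtyyhi] → [gtyhi]
  result: [gtyhi]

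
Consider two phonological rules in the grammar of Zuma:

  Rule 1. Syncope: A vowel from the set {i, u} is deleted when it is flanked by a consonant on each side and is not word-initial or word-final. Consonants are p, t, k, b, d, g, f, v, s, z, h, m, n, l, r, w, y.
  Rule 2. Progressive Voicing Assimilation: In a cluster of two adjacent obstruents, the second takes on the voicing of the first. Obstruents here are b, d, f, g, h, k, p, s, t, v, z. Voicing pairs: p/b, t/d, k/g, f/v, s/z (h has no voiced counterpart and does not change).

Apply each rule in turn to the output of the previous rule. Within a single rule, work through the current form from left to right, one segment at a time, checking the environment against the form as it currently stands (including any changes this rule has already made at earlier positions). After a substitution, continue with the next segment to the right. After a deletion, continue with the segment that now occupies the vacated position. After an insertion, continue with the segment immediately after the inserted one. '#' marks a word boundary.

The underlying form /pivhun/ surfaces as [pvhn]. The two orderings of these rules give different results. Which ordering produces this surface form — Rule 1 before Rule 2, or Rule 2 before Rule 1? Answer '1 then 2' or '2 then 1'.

Order 1 then 2:
  1 Syncope: [pivhun] → [pvhn]
  2 Progressive Voicing Assimilation: [pvhn] → [pfhn]
  result: [pfhn]
Order 2 then 1:
  2 Progressive Voicing Assimilation: no change — [pivhun]
  1 Syncope: [pivhun] → [pvhn]
  result: [pvhn]

2 then 1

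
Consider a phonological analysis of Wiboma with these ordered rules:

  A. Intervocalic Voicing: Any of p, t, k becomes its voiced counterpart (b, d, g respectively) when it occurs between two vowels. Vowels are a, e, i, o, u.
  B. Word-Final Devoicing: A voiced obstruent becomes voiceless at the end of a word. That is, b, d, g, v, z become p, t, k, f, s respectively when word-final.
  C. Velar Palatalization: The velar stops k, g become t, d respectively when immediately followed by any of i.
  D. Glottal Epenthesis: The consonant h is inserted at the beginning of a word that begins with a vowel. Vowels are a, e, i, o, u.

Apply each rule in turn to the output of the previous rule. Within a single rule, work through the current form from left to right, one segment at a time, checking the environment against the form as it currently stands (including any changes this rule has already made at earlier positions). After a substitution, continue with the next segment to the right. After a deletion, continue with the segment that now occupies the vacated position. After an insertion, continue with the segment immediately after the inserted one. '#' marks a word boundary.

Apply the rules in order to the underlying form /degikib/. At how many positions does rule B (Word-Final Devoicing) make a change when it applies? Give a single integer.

1

A Intervocalic Voicing: [degikib] → [degigib]
B Word-Final Devoicing: [degigib] → [degigip]
C Velar Palatalization: [degigip] → [dedidip]
D Glottal Epenthesis: no change — [dedidip]
Rule B changed 1 position(s).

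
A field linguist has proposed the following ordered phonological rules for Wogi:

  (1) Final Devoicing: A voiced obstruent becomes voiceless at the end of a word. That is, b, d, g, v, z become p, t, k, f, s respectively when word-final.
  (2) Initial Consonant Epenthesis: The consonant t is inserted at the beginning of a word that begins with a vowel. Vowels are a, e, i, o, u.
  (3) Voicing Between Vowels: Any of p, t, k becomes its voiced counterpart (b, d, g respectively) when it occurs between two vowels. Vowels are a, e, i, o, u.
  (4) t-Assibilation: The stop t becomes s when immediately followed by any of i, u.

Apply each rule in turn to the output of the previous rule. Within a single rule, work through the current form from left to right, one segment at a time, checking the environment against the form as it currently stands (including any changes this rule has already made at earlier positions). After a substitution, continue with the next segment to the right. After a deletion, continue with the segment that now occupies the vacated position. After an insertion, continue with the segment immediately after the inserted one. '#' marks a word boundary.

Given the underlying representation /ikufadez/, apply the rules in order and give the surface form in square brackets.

(1) Final Devoicing: [ikufadez] → [ikufades]
(2) Initial Consonant Epenthesis: [ikufades] → [tikufades]
(3) Voicing Between Vowels: [tikufades] → [tigufades]
(4) t-Assibilation: [tigufades] → [sigufades]

[sigufades]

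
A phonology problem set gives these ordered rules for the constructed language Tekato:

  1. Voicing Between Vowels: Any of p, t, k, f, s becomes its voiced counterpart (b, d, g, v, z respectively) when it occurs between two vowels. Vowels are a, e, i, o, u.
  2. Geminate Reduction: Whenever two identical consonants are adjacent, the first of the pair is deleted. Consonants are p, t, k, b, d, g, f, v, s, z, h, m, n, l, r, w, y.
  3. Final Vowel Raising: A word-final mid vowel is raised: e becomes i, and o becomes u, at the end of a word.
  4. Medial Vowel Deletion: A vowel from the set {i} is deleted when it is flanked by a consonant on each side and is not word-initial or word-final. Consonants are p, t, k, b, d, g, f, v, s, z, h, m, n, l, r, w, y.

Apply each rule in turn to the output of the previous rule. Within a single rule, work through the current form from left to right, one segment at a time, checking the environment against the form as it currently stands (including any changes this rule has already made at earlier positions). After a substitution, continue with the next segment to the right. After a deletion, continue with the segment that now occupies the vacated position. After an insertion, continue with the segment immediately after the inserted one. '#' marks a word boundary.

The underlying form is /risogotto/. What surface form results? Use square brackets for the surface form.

[rzogotu]

1 Voicing Between Vowels: [risogotto] → [rizogotto]
2 Geminate Reduction: [rizogotto] → [rizogoto]
3 Final Vowel Raising: [rizogoto] → [rizogotu]
4 Medial Vowel Deletion: [rizogotu] → [rzogotu]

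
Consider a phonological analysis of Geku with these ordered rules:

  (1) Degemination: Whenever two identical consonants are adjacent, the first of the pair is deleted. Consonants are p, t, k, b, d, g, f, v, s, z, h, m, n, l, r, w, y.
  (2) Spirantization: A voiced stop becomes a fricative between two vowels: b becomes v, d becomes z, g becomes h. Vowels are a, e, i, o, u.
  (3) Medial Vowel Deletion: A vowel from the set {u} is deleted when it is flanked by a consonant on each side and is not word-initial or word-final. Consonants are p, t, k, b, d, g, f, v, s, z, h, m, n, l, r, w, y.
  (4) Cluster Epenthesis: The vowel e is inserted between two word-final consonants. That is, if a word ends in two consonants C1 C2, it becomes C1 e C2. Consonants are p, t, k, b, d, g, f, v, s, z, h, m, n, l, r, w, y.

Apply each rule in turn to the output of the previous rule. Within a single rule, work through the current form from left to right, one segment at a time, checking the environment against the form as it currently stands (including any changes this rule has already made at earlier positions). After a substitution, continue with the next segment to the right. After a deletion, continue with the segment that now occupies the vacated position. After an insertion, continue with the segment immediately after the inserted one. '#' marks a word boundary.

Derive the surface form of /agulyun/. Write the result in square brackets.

(1) Degemination: no change — [agulyun]
(2) Spirantization: [agulyun] → [ahulyun]
(3) Medial Vowel Deletion: [ahulyun] → [ahlyn]
(4) Cluster Epenthesis: [ahlyn] → [ahlyen]

[ahlyen]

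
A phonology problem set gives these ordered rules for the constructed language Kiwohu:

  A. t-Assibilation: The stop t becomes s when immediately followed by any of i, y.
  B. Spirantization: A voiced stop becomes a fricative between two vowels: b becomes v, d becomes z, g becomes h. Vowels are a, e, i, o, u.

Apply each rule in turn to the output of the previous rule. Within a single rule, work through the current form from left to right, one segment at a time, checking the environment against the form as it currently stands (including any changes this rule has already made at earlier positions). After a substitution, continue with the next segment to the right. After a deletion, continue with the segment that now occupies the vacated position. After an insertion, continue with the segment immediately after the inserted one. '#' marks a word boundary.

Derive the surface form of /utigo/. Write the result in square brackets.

A t-Assibilation: [utigo] → [usigo]
B Spirantization: [usigo] → [usiho]

[usiho]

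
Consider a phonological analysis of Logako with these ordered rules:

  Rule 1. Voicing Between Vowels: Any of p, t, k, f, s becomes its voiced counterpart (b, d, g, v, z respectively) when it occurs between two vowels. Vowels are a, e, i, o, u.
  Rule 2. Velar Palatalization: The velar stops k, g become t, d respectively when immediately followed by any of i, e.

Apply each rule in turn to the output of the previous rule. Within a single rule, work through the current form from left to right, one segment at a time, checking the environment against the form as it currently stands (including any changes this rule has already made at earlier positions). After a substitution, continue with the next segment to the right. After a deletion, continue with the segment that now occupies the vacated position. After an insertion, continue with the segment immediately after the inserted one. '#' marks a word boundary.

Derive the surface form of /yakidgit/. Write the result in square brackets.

[yadiddit]

Rule 1 Voicing Between Vowels: [yakidgit] → [yagidgit]
Rule 2 Velar Palatalization: [yagidgit] → [yadiddit]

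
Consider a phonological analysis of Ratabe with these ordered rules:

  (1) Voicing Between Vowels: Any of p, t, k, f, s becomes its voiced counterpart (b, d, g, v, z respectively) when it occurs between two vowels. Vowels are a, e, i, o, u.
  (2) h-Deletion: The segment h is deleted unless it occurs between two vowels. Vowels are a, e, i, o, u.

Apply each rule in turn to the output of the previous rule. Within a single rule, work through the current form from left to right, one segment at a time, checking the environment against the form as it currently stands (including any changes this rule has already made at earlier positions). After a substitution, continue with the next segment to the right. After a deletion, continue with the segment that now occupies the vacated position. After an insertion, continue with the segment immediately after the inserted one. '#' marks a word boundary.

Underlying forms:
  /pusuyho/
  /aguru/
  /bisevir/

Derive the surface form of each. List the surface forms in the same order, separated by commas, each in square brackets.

/pusuyho/:
  (1) Voicing Between Vowels: [pusuyho] → [puzuyho]
  (2) h-Deletion: [puzuyho] → [puzuyo]
/aguru/:
  (1) Voicing Between Vowels: no change — [aguru]
  (2) h-Deletion: no change — [aguru]
/bisevir/:
  (1) Voicing Between Vowels: [bisevir] → [bizevir]
  (2) h-Deletion: no change — [bizevir]

[puzuyo], [aguru], [bizevir]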